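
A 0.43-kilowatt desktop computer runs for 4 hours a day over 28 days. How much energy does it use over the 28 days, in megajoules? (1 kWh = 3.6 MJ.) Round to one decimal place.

Runtime = 4 h/day × 28 days = 112 h
Energy = 0.43 kW × 112 h = 48.16 kWh
= 48.16 × 3.6 MJ = 173.4 MJ

173.4 MJ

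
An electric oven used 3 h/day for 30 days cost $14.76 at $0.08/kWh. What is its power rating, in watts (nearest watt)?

Energy = $14.76 ÷ $0.08/kWh = 184.5 kWh
Runtime = 3 h/day × 30 days = 90 h
Power = 184.5 kWh ÷ 90 h = 2.05 kW = 2050 W

2050 W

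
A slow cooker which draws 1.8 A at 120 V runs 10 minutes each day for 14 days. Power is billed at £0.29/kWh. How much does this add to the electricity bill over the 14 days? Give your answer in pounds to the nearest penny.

£0.15

Power = 1.8 A × 120 V = 216 W = 0.216 kW
Runtime = 10 min × 14 = 140 min = 2.333333… h
Energy = 0.216 kW × 2.333333… h = 0.504 kWh
Cost = 0.504 kWh × £0.29/kWh = £0.15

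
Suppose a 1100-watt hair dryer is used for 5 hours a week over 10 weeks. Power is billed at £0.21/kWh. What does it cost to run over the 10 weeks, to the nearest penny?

Runtime = 5 h/week × 10 weeks = 50 h
Energy = 1.1 kW × 50 h = 55 kWh
Cost = 55 kWh × £0.21/kWh = £11.55

£11.55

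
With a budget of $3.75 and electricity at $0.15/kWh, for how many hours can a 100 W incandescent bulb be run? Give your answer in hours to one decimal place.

250.0 h

Energy available = $3.75 ÷ $0.15/kWh = 25 kWh
Hours = 25 kWh ÷ 0.1 kW = 250.0 h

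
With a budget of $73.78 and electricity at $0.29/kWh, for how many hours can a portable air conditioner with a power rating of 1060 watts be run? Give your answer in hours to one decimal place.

Energy available = $73.78 ÷ $0.29/kWh = 254.4138 kWh
Hours = 254.4138 kWh ÷ 1.06 kW = 240.0 h

240.0 h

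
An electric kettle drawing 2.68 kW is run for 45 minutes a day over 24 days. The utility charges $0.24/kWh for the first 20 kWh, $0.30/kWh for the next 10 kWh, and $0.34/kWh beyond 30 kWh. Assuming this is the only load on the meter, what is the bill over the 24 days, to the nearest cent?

$14.00

Runtime = 45 min × 24 = 1080 min = 18 h
Energy = 2.68 kW × 18 h = 48.24 kWh
Tier 1 (0–20 kWh): 20 × $0.24 = $4.8
Tier 2 (20–30 kWh): 10 × $0.30 = $3
Above 30 kWh: 18.24 × $0.34 = $6.2016
Bill = $14.00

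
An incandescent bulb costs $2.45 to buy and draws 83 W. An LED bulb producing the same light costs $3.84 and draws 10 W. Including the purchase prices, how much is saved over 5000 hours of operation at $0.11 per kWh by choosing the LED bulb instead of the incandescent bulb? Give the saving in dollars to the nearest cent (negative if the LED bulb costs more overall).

$38.76

incandescent bulb: $2.45 + (83/1000) kW × 5000 h × $0.11 = $2.45 + $45.65 = $48.1
LED bulb: $3.84 + (10/1000) kW × 5000 h × $0.11 = $3.84 + $5.5 = $9.34
Saving = $48.1 − $9.34 = $38.76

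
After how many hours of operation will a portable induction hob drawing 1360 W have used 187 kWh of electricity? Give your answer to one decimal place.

137.5 h

Hours = 187 kWh ÷ 1.36 kW = 137.5 h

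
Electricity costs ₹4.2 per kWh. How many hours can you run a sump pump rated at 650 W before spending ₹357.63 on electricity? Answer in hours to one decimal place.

Energy available = ₹357.63 ÷ ₹4.2/kWh = 85.15 kWh
Hours = 85.15 kWh ÷ 0.65 kW = 131.0 h

131.0 h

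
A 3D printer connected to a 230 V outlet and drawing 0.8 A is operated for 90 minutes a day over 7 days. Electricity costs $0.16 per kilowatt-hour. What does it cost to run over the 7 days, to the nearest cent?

Power = 0.8 A × 230 V = 184 W = 0.184 kW
Runtime = 90 min × 7 = 630 min = 10.5 h
Energy = 0.184 kW × 10.5 h = 1.932 kWh
Cost = 1.932 kWh × $0.16/kWh = $0.31

$0.31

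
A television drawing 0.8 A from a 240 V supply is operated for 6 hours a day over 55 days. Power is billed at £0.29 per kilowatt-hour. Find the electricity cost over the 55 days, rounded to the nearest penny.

£18.37

Power = 0.8 A × 240 V = 192 W = 0.192 kW
Runtime = 6 h/day × 55 days = 330 h
Energy = 0.192 kW × 330 h = 63.36 kWh
Cost = 63.36 kWh × £0.29/kWh = £18.37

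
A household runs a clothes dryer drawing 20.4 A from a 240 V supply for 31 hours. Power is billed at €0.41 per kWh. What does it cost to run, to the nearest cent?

€62.23

Power = 20.4 A × 240 V = 4896 W = 4.896 kW
Energy = 4.896 kW × 31 h = 151.776 kWh
Cost = 151.776 kWh × €0.41/kWh = €62.23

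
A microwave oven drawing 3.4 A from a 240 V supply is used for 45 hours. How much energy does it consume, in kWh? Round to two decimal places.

36.72 kWh

Power = 3.4 A × 240 V = 816 W = 0.816 kW
Energy = 0.816 kW × 45 h = 36.72 kWh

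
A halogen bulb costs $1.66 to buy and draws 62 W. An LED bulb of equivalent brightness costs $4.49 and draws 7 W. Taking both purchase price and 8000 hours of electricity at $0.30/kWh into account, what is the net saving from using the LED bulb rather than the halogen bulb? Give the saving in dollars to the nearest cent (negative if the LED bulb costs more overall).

halogen bulb: $1.66 + (62/1000) kW × 8000 h × $0.30 = $1.66 + $148.8 = $150.46
LED bulb: $4.49 + (7/1000) kW × 8000 h × $0.30 = $4.49 + $16.8 = $21.29
Saving = $150.46 − $21.29 = $129.17

$129.17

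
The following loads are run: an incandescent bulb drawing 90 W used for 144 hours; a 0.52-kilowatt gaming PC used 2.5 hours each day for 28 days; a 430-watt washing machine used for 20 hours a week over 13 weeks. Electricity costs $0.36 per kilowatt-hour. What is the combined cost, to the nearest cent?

incandescent bulb: 0.09 kW × 144 h = 12.96 kWh
gaming PC: Runtime = 2.5 h/day × 28 days = 70 h
gaming PC: 0.52 kW × 70 h = 36.4 kWh
washing machine: Runtime = 20 h/week × 13 weeks = 260 h
washing machine: 0.43 kW × 260 h = 111.8 kWh
Total energy = 161.16 kWh
Cost = 161.16 × $0.36 = $58.02

$58.02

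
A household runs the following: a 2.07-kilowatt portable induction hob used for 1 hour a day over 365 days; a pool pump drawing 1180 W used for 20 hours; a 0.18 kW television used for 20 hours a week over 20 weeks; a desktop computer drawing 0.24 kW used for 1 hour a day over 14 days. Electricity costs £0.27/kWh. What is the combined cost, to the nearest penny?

£230.72

portable induction hob: Runtime = 1 h/day × 365 days = 365 h
portable induction hob: 2.07 kW × 365 h = 755.55 kWh
pool pump: 1.18 kW × 20 h = 23.6 kWh
television: Runtime = 20 h/week × 20 weeks = 400 h
television: 0.18 kW × 400 h = 72 kWh
desktop computer: Runtime = 1 h/day × 14 days = 14 h
desktop computer: 0.24 kW × 14 h = 3.36 kWh
Total energy = 854.51 kWh
Cost = 854.51 × £0.27 = £230.72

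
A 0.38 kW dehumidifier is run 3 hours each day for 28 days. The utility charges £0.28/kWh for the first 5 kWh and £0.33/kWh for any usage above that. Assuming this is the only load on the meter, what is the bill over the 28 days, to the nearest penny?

Runtime = 3 h/day × 28 days = 84 h
Energy = 0.38 kW × 84 h = 31.92 kWh
Tier 1 (0–5 kWh): 5 × £0.28 = £1.4
Above 5 kWh: 26.92 × £0.33 = £8.8836
Bill = £10.28

£10.28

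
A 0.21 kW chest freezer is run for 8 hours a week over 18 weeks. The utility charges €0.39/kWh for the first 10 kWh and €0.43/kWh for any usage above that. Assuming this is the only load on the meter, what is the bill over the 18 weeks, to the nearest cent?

€12.60

Runtime = 8 h/week × 18 weeks = 144 h
Energy = 0.21 kW × 144 h = 30.24 kWh
Tier 1 (0–10 kWh): 10 × €0.39 = €3.9
Above 10 kWh: 20.24 × €0.43 = €8.7032
Bill = €12.60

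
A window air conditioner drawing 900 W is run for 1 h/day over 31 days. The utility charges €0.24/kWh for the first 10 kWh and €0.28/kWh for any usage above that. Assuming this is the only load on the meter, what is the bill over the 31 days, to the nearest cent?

€7.41

Runtime = 1 h/day × 31 days = 31 h
Energy = 0.9 kW × 31 h = 27.9 kWh
Tier 1 (0–10 kWh): 10 × €0.24 = €2.4
Above 10 kWh: 17.9 × €0.28 = €5.012
Bill = €7.41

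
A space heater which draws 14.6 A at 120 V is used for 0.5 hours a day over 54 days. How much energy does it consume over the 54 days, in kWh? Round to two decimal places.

47.30 kWh

Power = 14.6 A × 120 V = 1752 W = 1.752 kW
Runtime = 0.5 h/day × 54 days = 27 h
Energy = 1.752 kW × 27 h = 47.304 kWh ≈ 47.30 kWh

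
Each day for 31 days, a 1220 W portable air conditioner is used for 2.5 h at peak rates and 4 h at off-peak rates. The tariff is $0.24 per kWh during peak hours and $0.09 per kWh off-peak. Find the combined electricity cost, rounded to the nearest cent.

Peak energy = 1.22 kW × 2.5 h × 31 = 94.55 kWh
Off-peak energy = 1.22 kW × 4 h × 31 = 151.28 kWh
Cost = 94.55 × $0.24 + 151.28 × $0.09 = $22.692 + $13.6152 = $36.31

$36.31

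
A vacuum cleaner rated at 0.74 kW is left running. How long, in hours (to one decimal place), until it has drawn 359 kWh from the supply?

Hours = 359 kWh ÷ 0.74 kW = 485.1 h

485.1 h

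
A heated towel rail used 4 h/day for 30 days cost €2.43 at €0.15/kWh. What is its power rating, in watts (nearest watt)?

135 W

Energy = €2.43 ÷ €0.15/kWh = 16.2 kWh
Runtime = 4 h/day × 30 days = 120 h
Power = 16.2 kWh ÷ 120 h = 0.135 kW = 135 W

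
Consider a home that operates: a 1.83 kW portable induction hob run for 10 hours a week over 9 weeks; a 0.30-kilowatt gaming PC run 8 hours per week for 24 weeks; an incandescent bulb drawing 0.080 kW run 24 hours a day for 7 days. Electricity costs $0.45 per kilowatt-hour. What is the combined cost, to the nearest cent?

$106.08

portable induction hob: Runtime = 10 h/week × 9 weeks = 90 h
portable induction hob: 1.83 kW × 90 h = 164.7 kWh
gaming PC: Runtime = 8 h/week × 24 weeks = 192 h
gaming PC: 0.3 kW × 192 h = 57.6 kWh
incandescent bulb: Runtime = 24 h × 7 = 168 h
incandescent bulb: 0.08 kW × 168 h = 13.44 kWh
Total energy = 235.74 kWh
Cost = 235.74 × $0.45 = $106.08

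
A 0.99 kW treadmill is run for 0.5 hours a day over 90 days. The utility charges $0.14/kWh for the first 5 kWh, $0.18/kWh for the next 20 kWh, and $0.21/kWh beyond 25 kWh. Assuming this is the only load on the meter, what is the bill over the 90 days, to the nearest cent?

Runtime = 0.5 h/day × 90 days = 45 h
Energy = 0.99 kW × 45 h = 44.55 kWh
Tier 1 (0–5 kWh): 5 × $0.14 = $0.7
Tier 2 (5–25 kWh): 20 × $0.18 = $3.6
Above 25 kWh: 19.55 × $0.21 = $4.1055
Bill = $8.41

$8.41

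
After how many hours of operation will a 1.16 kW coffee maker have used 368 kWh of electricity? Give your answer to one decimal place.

317.2 h

Hours = 368 kWh ÷ 1.16 kW = 317.2 h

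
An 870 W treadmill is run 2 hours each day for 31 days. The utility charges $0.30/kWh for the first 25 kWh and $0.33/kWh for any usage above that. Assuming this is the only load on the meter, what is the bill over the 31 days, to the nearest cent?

$17.05

Runtime = 2 h/day × 31 days = 62 h
Energy = 0.87 kW × 62 h = 53.94 kWh
Tier 1 (0–25 kWh): 25 × $0.30 = $7.5
Above 25 kWh: 28.94 × $0.33 = $9.5502
Bill = $17.05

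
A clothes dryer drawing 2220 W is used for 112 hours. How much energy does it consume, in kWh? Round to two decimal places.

248.64 kWh

Energy = 2.22 kW × 112 h = 248.64 kWh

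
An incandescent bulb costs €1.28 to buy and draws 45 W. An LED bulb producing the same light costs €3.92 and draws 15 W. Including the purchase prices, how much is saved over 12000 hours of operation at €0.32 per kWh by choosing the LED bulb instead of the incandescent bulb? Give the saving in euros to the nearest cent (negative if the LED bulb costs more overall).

incandescent bulb: €1.28 + (45/1000) kW × 12000 h × €0.32 = €1.28 + €172.8 = €174.08
LED bulb: €3.92 + (15/1000) kW × 12000 h × €0.32 = €3.92 + €57.6 = €61.52
Saving = €174.08 − €61.52 = €112.56

€112.56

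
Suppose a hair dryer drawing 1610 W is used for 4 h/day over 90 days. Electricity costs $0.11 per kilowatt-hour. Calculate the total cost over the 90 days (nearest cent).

$63.76

Runtime = 4 h/day × 90 days = 360 h
Energy = 1.61 kW × 360 h = 579.6 kWh
Cost = 579.6 kWh × $0.11/kWh = $63.76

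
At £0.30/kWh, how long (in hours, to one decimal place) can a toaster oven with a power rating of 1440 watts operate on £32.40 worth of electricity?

Energy available = £32.40 ÷ £0.30/kWh = 108 kWh
Hours = 108 kWh ÷ 1.44 kW = 75.0 h

75.0 h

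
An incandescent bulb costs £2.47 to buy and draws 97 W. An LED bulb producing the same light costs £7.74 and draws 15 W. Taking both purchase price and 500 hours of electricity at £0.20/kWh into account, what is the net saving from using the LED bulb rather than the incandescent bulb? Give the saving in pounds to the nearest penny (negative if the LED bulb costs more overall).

incandescent bulb: £2.47 + (97/1000) kW × 500 h × £0.20 = £2.47 + £9.7 = £12.17
LED bulb: £7.74 + (15/1000) kW × 500 h × £0.20 = £7.74 + £1.5 = £9.24
Saving = £12.17 − £9.24 = £2.93

£2.93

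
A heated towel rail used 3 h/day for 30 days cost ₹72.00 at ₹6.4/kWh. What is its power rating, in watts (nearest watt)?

125 W

Energy = ₹72.00 ÷ ₹6.4/kWh = 11.25 kWh
Runtime = 3 h/day × 30 days = 90 h
Power = 11.25 kWh ÷ 90 h = 0.125 kW = 125 W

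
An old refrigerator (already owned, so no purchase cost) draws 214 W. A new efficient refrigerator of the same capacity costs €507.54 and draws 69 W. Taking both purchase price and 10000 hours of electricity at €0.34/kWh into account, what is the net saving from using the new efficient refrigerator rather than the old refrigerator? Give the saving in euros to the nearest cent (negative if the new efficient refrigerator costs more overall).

old refrigerator: €0.00 + (214/1000) kW × 10000 h × €0.34 = €0.00 + €727.6 = €727.6
new efficient refrigerator: €507.54 + (69/1000) kW × 10000 h × €0.34 = €507.54 + €234.6 = €742.14
Saving = €727.6 − €742.14 = −€14.54

-€14.54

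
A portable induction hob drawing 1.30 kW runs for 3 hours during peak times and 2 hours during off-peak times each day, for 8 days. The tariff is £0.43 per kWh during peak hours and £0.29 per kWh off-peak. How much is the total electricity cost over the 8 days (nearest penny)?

Peak energy = 1.3 kW × 3 h × 8 = 31.2 kWh
Off-peak energy = 1.3 kW × 2 h × 8 = 20.8 kWh
Cost = 31.2 × £0.43 + 20.8 × £0.29 = £13.416 + £6.032 = £19.45

£19.45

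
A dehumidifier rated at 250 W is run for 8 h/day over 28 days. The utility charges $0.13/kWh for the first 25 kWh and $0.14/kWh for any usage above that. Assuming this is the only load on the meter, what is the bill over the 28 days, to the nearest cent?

Runtime = 8 h/day × 28 days = 224 h
Energy = 0.25 kW × 224 h = 56 kWh
Tier 1 (0–25 kWh): 25 × $0.13 = $3.25
Above 25 kWh: 31 × $0.14 = $4.34
Bill = $7.59

$7.59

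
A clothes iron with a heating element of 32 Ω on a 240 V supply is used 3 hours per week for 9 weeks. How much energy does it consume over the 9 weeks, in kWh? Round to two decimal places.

Power = V²/R = 240²/32 = 1800 W = 1.8 kW
Runtime = 3 h/week × 9 weeks = 27 h
Energy = 1.8 kW × 27 h = 48.6 kWh

48.60 kWh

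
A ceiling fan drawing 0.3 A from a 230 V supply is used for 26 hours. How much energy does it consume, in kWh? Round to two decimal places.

Power = 0.3 A × 230 V = 69 W = 0.069 kW
Energy = 0.069 kW × 26 h = 1.794 kWh ≈ 1.79 kWh

1.79 kWh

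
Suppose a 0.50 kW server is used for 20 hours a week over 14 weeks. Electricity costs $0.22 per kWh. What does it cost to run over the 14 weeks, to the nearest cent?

Runtime = 20 h/week × 14 weeks = 280 h
Energy = 0.5 kW × 280 h = 140 kWh
Cost = 140 kWh × $0.22/kWh = $30.80

$30.80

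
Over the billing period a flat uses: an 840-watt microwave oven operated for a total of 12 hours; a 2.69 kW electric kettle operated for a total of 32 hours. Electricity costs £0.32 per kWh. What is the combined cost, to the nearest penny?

£30.77

microwave oven: 0.84 kW × 12 h = 10.08 kWh
electric kettle: 2.69 kW × 32 h = 86.08 kWh
Total energy = 96.16 kWh
Cost = 96.16 × £0.32 = £30.77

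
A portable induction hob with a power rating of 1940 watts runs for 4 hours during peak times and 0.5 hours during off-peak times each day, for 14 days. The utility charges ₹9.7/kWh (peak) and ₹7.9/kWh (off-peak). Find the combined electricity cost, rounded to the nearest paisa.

₹1161.09

Peak energy = 1.94 kW × 4 h × 14 = 108.64 kWh
Off-peak energy = 1.94 kW × 0.5 h × 14 = 13.58 kWh
Cost = 108.64 × ₹9.7 + 13.58 × ₹7.9 = ₹1053.808 + ₹107.282 = ₹1161.09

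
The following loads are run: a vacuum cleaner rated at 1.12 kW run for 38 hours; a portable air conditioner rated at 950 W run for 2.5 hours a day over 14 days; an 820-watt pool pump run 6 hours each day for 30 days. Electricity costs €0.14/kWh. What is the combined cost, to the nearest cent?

vacuum cleaner: 1.12 kW × 38 h = 42.56 kWh
portable air conditioner: Runtime = 2.5 h/day × 14 days = 35 h
portable air conditioner: 0.95 kW × 35 h = 33.25 kWh
pool pump: Runtime = 6 h/day × 30 days = 180 h
pool pump: 0.82 kW × 180 h = 147.6 kWh
Total energy = 223.41 kWh
Cost = 223.41 × €0.14 = €31.28

€31.28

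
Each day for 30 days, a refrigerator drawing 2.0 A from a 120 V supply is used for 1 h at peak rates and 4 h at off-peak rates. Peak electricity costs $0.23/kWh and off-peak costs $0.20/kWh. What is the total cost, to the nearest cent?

Power = 2.0 A × 120 V = 240 W = 0.24 kW
Peak energy = 0.24 kW × 1 h × 30 = 7.2 kWh
Off-peak energy = 0.24 kW × 4 h × 30 = 28.8 kWh
Cost = 7.2 × $0.23 + 28.8 × $0.20 = $1.656 + $5.76 = $7.42

$7.42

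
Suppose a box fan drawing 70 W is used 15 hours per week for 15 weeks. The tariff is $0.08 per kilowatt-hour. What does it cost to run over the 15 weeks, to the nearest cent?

Runtime = 15 h/week × 15 weeks = 225 h
Energy = 0.07 kW × 225 h = 15.75 kWh
Cost = 15.75 kWh × $0.08/kWh = $1.26

$1.26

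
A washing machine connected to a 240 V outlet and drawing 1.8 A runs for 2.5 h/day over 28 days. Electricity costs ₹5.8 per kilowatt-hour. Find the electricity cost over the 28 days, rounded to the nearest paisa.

₹175.39

Power = 1.8 A × 240 V = 432 W = 0.432 kW
Runtime = 2.5 h/day × 28 days = 70 h
Energy = 0.432 kW × 70 h = 30.24 kWh
Cost = 30.24 kWh × ₹5.8/kWh = ₹175.39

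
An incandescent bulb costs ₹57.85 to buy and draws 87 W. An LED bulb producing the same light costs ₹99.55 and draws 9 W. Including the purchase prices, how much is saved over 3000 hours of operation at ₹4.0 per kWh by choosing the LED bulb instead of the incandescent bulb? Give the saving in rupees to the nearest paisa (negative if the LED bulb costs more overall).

₹894.30

incandescent bulb: ₹57.85 + (87/1000) kW × 3000 h × ₹4.0 = ₹57.85 + ₹1044 = ₹1101.85
LED bulb: ₹99.55 + (9/1000) kW × 3000 h × ₹4.0 = ₹99.55 + ₹108 = ₹207.55
Saving = ₹1101.85 − ₹207.55 = ₹894.3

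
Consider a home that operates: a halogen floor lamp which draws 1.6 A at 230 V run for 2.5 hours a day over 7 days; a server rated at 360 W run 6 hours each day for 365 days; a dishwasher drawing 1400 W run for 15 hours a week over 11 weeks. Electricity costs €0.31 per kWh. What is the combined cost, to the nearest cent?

€318.01

halogen floor lamp: Power = 1.6 A × 230 V = 368 W = 0.368 kW
halogen floor lamp: Runtime = 2.5 h/day × 7 days = 17.5 h
halogen floor lamp: 0.368 kW × 17.5 h = 6.44 kWh
server: Runtime = 6 h/day × 365 days = 2190 h
server: 0.36 kW × 2190 h = 788.4 kWh
dishwasher: Runtime = 15 h/week × 11 weeks = 165 h
dishwasher: 1.4 kW × 165 h = 231 kWh
Total energy = 1025.84 kWh
Cost = 1025.84 × €0.31 = €318.01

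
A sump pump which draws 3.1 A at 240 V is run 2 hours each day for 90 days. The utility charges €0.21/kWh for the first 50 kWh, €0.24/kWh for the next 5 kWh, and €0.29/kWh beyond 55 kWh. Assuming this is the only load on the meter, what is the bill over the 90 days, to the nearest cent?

€34.59

Power = 3.1 A × 240 V = 744 W = 0.744 kW
Runtime = 2 h/day × 90 days = 180 h
Energy = 0.744 kW × 180 h = 133.92 kWh
Tier 1 (0–50 kWh): 50 × €0.21 = €10.5
Tier 2 (50–55 kWh): 5 × €0.24 = €1.2
Above 55 kWh: 78.92 × €0.29 = €22.8868
Bill = €34.59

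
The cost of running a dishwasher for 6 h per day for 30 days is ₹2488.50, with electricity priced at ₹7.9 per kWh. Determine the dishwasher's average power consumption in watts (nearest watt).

1750 W

Energy = ₹2488.50 ÷ ₹7.9/kWh = 315 kWh
Runtime = 6 h/day × 30 days = 180 h
Power = 315 kWh ÷ 180 h = 1.75 kW = 1750 W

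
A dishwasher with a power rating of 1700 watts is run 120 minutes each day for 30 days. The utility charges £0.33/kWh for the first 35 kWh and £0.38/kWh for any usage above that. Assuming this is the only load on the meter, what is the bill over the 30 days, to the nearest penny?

Runtime = 120 min × 30 = 3600 min = 60 h
Energy = 1.7 kW × 60 h = 102 kWh
Tier 1 (0–35 kWh): 35 × £0.33 = £11.55
Above 35 kWh: 67 × £0.38 = £25.46
Bill = £37.01

£37.01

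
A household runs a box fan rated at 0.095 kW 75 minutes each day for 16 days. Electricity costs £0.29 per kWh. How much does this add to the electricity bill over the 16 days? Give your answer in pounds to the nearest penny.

Runtime = 75 min × 16 = 1200 min = 20 h
Energy = 0.095 kW × 20 h = 1.9 kWh
Cost = 1.9 kWh × £0.29/kWh = £0.55

£0.55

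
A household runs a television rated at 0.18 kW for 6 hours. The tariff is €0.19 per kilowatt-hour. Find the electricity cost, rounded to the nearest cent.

Energy = 0.18 kW × 6 h = 1.08 kWh
Cost = 1.08 kWh × €0.19/kWh = €0.21

€0.21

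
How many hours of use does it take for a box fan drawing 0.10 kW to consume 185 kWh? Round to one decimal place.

1850.0 h

Hours = 185 kWh ÷ 0.1 kW = 1850.0 h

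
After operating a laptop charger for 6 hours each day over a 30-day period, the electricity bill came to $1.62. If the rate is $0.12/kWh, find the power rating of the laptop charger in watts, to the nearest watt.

75 W

Energy = $1.62 ÷ $0.12/kWh = 13.5 kWh
Runtime = 6 h/day × 30 days = 180 h
Power = 13.5 kWh ÷ 180 h = 0.075 kW = 75 W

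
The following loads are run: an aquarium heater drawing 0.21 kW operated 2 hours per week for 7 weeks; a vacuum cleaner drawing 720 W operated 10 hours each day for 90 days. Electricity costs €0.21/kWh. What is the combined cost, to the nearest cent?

aquarium heater: Runtime = 2 h/week × 7 weeks = 14 h
aquarium heater: 0.21 kW × 14 h = 2.94 kWh
vacuum cleaner: Runtime = 10 h/day × 90 days = 900 h
vacuum cleaner: 0.72 kW × 900 h = 648 kWh
Total energy = 650.94 kWh
Cost = 650.94 × €0.21 = €136.70

€136.70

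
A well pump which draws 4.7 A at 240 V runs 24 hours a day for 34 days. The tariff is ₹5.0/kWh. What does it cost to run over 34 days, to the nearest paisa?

₹4602.24

Power = 4.7 A × 240 V = 1128 W = 1.128 kW
Runtime = 24 h × 34 = 816 h
Energy = 1.128 kW × 816 h = 920.448 kWh
Cost = 920.448 kWh × ₹5.0/kWh = ₹4602.24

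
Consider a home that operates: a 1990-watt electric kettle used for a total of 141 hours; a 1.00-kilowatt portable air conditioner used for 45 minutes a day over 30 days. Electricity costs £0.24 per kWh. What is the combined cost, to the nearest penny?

electric kettle: 1.99 kW × 141 h = 280.59 kWh
portable air conditioner: Runtime = 45 min × 30 = 1350 min = 22.5 h
portable air conditioner: 1 kW × 22.5 h = 22.5 kWh
Total energy = 303.09 kWh
Cost = 303.09 × £0.24 = £72.74

£72.74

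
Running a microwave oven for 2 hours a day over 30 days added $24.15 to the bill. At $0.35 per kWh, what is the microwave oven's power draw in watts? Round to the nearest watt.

1150 W

Energy = $24.15 ÷ $0.35/kWh = 69 kWh
Runtime = 2 h/day × 30 days = 60 h
Power = 69 kWh ÷ 60 h = 1.15 kW = 1150 W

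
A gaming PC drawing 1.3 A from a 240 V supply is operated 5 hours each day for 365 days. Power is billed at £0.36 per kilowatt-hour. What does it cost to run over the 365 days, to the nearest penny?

£204.98

Power = 1.3 A × 240 V = 312 W = 0.312 kW
Runtime = 5 h/day × 365 days = 1825 h
Energy = 0.312 kW × 1825 h = 569.4 kWh
Cost = 569.4 kWh × £0.36/kWh = £204.98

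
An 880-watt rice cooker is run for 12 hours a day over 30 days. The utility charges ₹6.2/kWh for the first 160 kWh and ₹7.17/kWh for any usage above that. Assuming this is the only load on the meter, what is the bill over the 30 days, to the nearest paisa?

Runtime = 12 h/day × 30 days = 360 h
Energy = 0.88 kW × 360 h = 316.8 kWh
Tier 1 (0–160 kWh): 160 × ₹6.2 = ₹992
Above 160 kWh: 156.8 × ₹7.17 = ₹1124.256
Bill = ₹2116.26

₹2116.26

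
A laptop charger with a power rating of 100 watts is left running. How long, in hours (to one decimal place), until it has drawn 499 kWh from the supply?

4990.0 h

Hours = 499 kWh ÷ 0.1 kW = 4990.0 h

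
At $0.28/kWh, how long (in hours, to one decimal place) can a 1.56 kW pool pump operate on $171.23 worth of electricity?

Energy available = $171.23 ÷ $0.28/kWh = 611.5357 kWh
Hours = 611.5357 kWh ÷ 1.56 kW = 392.0 h

392.0 h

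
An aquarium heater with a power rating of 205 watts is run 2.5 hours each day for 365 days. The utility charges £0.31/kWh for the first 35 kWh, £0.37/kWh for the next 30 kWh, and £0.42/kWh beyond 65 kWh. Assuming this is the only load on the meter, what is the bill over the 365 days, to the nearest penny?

Runtime = 2.5 h/day × 365 days = 912.5 h
Energy = 0.205 kW × 912.5 h = 187.0625 kWh
Tier 1 (0–35 kWh): 35 × £0.31 = £10.85
Tier 2 (35–65 kWh): 30 × £0.37 = £11.1
Above 65 kWh: 122.0625 × £0.42 = £51.26625
Bill = £73.22

£73.22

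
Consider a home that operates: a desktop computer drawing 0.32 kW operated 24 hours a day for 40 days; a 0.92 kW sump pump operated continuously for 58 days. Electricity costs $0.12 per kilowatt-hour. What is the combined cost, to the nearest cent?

$190.54

desktop computer: Runtime = 24 h × 40 = 960 h
desktop computer: 0.32 kW × 960 h = 307.2 kWh
sump pump: Runtime = 24 h × 58 = 1392 h
sump pump: 0.92 kW × 1392 h = 1280.64 kWh
Total energy = 1587.84 kWh
Cost = 1587.84 × $0.12 = $190.54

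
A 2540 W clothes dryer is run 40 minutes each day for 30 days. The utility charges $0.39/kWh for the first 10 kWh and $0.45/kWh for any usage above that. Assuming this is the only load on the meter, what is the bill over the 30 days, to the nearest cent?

Runtime = 40 min × 30 = 1200 min = 20 h
Energy = 2.54 kW × 20 h = 50.8 kWh
Tier 1 (0–10 kWh): 10 × $0.39 = $3.9
Above 10 kWh: 40.8 × $0.45 = $18.36
Bill = $22.26

$22.26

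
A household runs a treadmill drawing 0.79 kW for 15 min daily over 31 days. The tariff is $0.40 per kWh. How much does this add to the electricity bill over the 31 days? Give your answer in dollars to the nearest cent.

Runtime = 15 min × 31 = 465 min = 7.75 h
Energy = 0.79 kW × 7.75 h = 6.1225 kWh
Cost = 6.1225 kWh × $0.40/kWh = $2.45

$2.45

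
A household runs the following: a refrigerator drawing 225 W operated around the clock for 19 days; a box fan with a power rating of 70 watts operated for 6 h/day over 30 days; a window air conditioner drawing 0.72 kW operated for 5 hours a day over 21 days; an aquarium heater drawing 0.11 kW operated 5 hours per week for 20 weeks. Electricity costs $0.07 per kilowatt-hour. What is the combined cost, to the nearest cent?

$14.13

refrigerator: Runtime = 24 h × 19 = 456 h
refrigerator: 0.225 kW × 456 h = 102.6 kWh
box fan: Runtime = 6 h/day × 30 days = 180 h
box fan: 0.07 kW × 180 h = 12.6 kWh
window air conditioner: Runtime = 5 h/day × 21 days = 105 h
window air conditioner: 0.72 kW × 105 h = 75.6 kWh
aquarium heater: Runtime = 5 h/week × 20 weeks = 100 h
aquarium heater: 0.11 kW × 100 h = 11 kWh
Total energy = 201.8 kWh
Cost = 201.8 × $0.07 = $14.13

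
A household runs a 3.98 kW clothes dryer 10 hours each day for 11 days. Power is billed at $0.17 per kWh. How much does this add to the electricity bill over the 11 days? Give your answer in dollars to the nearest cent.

Runtime = 10 h/day × 11 days = 110 h
Energy = 3.98 kW × 110 h = 437.8 kWh
Cost = 437.8 kWh × $0.17/kWh = $74.43

$74.43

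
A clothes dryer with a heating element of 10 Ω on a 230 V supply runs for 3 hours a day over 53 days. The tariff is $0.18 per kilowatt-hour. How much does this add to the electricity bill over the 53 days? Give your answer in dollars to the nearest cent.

Power = V²/R = 230²/10 = 5290 W = 5.29 kW
Runtime = 3 h/day × 53 days = 159 h
Energy = 5.29 kW × 159 h = 841.11 kWh
Cost = 841.11 kWh × $0.18/kWh = $151.40

$151.40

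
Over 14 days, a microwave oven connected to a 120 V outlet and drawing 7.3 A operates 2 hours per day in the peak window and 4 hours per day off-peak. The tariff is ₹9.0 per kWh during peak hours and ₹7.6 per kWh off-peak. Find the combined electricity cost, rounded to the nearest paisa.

Power = 7.3 A × 120 V = 876 W = 0.876 kW
Peak energy = 0.876 kW × 2 h × 14 = 24.528 kWh
Off-peak energy = 0.876 kW × 4 h × 14 = 49.056 kWh
Cost = 24.528 × ₹9.0 + 49.056 × ₹7.6 = ₹220.752 + ₹372.8256 = ₹593.58

₹593.58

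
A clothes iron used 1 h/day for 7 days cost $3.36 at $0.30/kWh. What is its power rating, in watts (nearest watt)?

Energy = $3.36 ÷ $0.30/kWh = 11.2 kWh
Runtime = 1 h/day × 7 days = 7 h
Power = 11.2 kWh ÷ 7 h = 1.6 kW = 1600 W

1600 W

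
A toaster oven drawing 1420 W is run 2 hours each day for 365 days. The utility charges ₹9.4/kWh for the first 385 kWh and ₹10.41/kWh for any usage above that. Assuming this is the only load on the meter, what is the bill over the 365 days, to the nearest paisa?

₹10402.16

Runtime = 2 h/day × 365 days = 730 h
Energy = 1.42 kW × 730 h = 1036.6 kWh
Tier 1 (0–385 kWh): 385 × ₹9.4 = ₹3619
Above 385 kWh: 651.6 × ₹10.41 = ₹6783.156
Bill = ₹10402.16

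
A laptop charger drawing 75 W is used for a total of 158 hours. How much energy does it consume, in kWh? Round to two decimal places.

Energy = 0.075 kW × 158 h = 11.85 kWh

11.85 kWh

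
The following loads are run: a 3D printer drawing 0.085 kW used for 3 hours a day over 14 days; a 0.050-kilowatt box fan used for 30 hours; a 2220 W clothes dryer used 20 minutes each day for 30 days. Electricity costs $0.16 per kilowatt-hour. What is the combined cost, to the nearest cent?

$4.36

3D printer: Runtime = 3 h/day × 14 days = 42 h
3D printer: 0.085 kW × 42 h = 3.57 kWh
box fan: 0.05 kW × 30 h = 1.5 kWh
clothes dryer: Runtime = 20 min × 30 = 600 min = 10 h
clothes dryer: 2.22 kW × 10 h = 22.2 kWh
Total energy = 27.27 kWh
Cost = 27.27 × $0.16 = $4.36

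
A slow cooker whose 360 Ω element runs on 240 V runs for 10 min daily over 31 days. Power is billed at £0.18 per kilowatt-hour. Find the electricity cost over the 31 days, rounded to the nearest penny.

£0.15

Power = V²/R = 240²/360 = 160 W = 0.16 kW
Runtime = 10 min × 31 = 310 min = 5.166666… h
Energy = 0.16 kW × 5.166666… h = 0.826666… kWh
Cost = 0.826666… kWh × £0.18/kWh = £0.15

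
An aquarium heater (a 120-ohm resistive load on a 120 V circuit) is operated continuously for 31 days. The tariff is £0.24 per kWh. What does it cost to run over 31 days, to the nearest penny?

Power = V²/R = 120²/120 = 120 W = 0.12 kW
Runtime = 24 h × 31 = 744 h
Energy = 0.12 kW × 744 h = 89.28 kWh
Cost = 89.28 kWh × £0.24/kWh = £21.43

£21.43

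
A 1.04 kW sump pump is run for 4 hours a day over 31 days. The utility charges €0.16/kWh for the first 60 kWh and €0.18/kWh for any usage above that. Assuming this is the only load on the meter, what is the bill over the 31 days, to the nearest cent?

€22.01

Runtime = 4 h/day × 31 days = 124 h
Energy = 1.04 kW × 124 h = 128.96 kWh
Tier 1 (0–60 kWh): 60 × €0.16 = €9.6
Above 60 kWh: 68.96 × €0.18 = €12.4128
Bill = €22.01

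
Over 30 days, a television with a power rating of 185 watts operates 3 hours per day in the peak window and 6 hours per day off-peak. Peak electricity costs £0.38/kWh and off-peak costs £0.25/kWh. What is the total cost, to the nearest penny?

£14.65

Peak energy = 0.185 kW × 3 h × 30 = 16.65 kWh
Off-peak energy = 0.185 kW × 6 h × 30 = 33.3 kWh
Cost = 16.65 × £0.38 + 33.3 × £0.25 = £6.327 + £8.325 = £14.65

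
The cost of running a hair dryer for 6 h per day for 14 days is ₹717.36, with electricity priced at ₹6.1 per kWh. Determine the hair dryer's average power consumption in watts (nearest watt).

Energy = ₹717.36 ÷ ₹6.1/kWh = 117.6 kWh
Runtime = 6 h/day × 14 days = 84 h
Power = 117.6 kWh ÷ 84 h = 1.4 kW = 1400 W

1400 W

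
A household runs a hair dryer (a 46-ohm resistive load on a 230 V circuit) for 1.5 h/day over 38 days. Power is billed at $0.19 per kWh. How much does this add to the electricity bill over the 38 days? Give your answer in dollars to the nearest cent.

$12.45

Power = V²/R = 230²/46 = 1150 W = 1.15 kW
Runtime = 1.5 h/day × 38 days = 57 h
Energy = 1.15 kW × 57 h = 65.55 kWh
Cost = 65.55 kWh × $0.19/kWh = $12.45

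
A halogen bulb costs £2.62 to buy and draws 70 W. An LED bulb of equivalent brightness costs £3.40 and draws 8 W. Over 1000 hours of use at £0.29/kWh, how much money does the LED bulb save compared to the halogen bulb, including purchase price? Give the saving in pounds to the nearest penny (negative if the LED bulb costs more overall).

halogen bulb: £2.62 + (70/1000) kW × 1000 h × £0.29 = £2.62 + £20.3 = £22.92
LED bulb: £3.40 + (8/1000) kW × 1000 h × £0.29 = £3.40 + £2.32 = £5.72
Saving = £22.92 − £5.72 = £17.2

£17.20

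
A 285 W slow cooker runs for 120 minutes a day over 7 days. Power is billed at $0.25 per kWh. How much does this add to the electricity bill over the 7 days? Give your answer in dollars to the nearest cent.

Runtime = 120 min × 7 = 840 min = 14 h
Energy = 0.285 kW × 14 h = 3.99 kWh
Cost = 3.99 kWh × $0.25/kWh = $1.00

$1.00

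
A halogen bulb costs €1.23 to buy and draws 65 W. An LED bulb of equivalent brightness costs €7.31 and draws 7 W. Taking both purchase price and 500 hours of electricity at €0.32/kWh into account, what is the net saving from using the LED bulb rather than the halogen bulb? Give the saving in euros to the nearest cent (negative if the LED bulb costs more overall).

halogen bulb: €1.23 + (65/1000) kW × 500 h × €0.32 = €1.23 + €10.4 = €11.63
LED bulb: €7.31 + (7/1000) kW × 500 h × €0.32 = €7.31 + €1.12 = €8.43
Saving = €11.63 − €8.43 = €3.2

€3.20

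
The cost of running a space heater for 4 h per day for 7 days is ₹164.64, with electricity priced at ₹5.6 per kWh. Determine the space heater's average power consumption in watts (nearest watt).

1050 W

Energy = ₹164.64 ÷ ₹5.6/kWh = 29.4 kWh
Runtime = 4 h/day × 7 days = 28 h
Power = 29.4 kWh ÷ 28 h = 1.05 kW = 1050 W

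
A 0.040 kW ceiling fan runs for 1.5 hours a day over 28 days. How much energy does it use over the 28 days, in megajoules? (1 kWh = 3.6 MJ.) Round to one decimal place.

6.0 MJ

Runtime = 1.5 h/day × 28 days = 42 h
Energy = 0.04 kW × 42 h = 1.68 kWh
= 1.68 × 3.6 MJ = 6.0 MJ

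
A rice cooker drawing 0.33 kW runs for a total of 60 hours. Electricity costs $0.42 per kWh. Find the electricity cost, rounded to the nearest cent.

Energy = 0.33 kW × 60 h = 19.8 kWh
Cost = 19.8 kWh × $0.42/kWh = $8.32

$8.32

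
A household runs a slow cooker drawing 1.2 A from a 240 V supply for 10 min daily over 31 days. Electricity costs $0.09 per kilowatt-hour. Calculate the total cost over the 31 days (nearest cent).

Power = 1.2 A × 240 V = 288 W = 0.288 kW
Runtime = 10 min × 31 = 310 min = 5.166666… h
Energy = 0.288 kW × 5.166666… h = 1.488 kWh
Cost = 1.488 kWh × $0.09/kWh = $0.13

$0.13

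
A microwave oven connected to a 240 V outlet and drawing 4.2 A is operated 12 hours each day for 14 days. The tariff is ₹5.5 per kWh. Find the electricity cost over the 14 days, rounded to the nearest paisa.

Power = 4.2 A × 240 V = 1008 W = 1.008 kW
Runtime = 12 h/day × 14 days = 168 h
Energy = 1.008 kW × 168 h = 169.344 kWh
Cost = 169.344 kWh × ₹5.5/kWh = ₹931.39

₹931.39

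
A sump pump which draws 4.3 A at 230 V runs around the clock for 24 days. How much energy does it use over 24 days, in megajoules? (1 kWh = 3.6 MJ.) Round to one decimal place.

2050.8 MJ

Power = 4.3 A × 230 V = 989 W = 0.989 kW
Runtime = 24 h × 24 = 576 h
Energy = 0.989 kW × 576 h = 569.664 kWh
= 569.664 × 3.6 MJ = 2050.8 MJ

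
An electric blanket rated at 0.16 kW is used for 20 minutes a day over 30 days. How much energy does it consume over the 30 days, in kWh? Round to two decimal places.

Runtime = 20 min × 30 = 600 min = 10 h
Energy = 0.16 kW × 10 h = 1.6 kWh

1.60 kWh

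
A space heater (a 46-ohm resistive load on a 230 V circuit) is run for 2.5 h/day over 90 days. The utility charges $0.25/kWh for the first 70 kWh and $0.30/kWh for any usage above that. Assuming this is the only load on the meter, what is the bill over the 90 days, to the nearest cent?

Power = V²/R = 230²/46 = 1150 W = 1.15 kW
Runtime = 2.5 h/day × 90 days = 225 h
Energy = 1.15 kW × 225 h = 258.75 kWh
Tier 1 (0–70 kWh): 70 × $0.25 = $17.5
Above 70 kWh: 188.75 × $0.30 = $56.625
Bill = $74.13

$74.13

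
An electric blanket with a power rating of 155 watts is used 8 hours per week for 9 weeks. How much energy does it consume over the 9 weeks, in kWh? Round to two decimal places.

Runtime = 8 h/week × 9 weeks = 72 h
Energy = 0.155 kW × 72 h = 11.16 kWh

11.16 kWh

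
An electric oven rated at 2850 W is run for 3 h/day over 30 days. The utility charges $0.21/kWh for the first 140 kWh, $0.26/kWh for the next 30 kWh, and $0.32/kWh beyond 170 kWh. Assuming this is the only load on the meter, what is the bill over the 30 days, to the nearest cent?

Runtime = 3 h/day × 30 days = 90 h
Energy = 2.85 kW × 90 h = 256.5 kWh
Tier 1 (0–140 kWh): 140 × $0.21 = $29.4
Tier 2 (140–170 kWh): 30 × $0.26 = $7.8
Above 170 kWh: 86.5 × $0.32 = $27.68
Bill = $64.88

$64.88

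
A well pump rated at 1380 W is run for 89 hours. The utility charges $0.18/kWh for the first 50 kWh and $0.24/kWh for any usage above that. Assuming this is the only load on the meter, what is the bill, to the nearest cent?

Energy = 1.38 kW × 89 h = 122.82 kWh
Tier 1 (0–50 kWh): 50 × $0.18 = $9
Above 50 kWh: 72.82 × $0.24 = $17.4768
Bill = $26.48

$26.48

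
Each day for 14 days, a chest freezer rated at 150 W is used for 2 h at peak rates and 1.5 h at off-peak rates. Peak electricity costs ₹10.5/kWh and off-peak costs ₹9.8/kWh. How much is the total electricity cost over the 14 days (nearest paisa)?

Peak energy = 0.15 kW × 2 h × 14 = 4.2 kWh
Off-peak energy = 0.15 kW × 1.5 h × 14 = 3.15 kWh
Cost = 4.2 × ₹10.5 + 3.15 × ₹9.8 = ₹44.1 + ₹30.87 = ₹74.97

₹74.97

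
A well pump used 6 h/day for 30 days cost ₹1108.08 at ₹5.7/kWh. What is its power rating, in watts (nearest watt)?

Energy = ₹1108.08 ÷ ₹5.7/kWh = 194.4 kWh
Runtime = 6 h/day × 30 days = 180 h
Power = 194.4 kWh ÷ 180 h = 1.08 kW = 1080 W

1080 W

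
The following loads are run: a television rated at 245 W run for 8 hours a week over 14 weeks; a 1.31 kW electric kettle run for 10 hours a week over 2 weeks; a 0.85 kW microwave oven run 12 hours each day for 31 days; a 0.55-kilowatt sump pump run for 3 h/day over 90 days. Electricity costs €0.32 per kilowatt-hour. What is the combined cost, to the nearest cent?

€165.87

television: Runtime = 8 h/week × 14 weeks = 112 h
television: 0.245 kW × 112 h = 27.44 kWh
electric kettle: Runtime = 10 h/week × 2 weeks = 20 h
electric kettle: 1.31 kW × 20 h = 26.2 kWh
microwave oven: Runtime = 12 h/day × 31 days = 372 h
microwave oven: 0.85 kW × 372 h = 316.2 kWh
sump pump: Runtime = 3 h/day × 90 days = 270 h
sump pump: 0.55 kW × 270 h = 148.5 kWh
Total energy = 518.34 kWh
Cost = 518.34 × €0.32 = €165.87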